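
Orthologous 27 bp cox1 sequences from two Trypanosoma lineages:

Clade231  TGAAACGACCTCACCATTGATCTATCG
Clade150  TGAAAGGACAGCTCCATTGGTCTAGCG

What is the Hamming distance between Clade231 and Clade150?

The sequences differ at positions 6 (C/G), 10 (C/A), 11 (T/G), 13 (A/T), 20 (A/G), 25 (T/G).
That gives 6 mismatches out of 27 aligned sites, so the Hamming distance is 6.

6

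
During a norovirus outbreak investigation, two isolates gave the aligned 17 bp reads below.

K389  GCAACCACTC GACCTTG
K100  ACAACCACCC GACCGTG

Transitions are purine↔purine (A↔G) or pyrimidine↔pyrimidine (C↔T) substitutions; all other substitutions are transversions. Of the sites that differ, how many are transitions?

2

Mismatches occur at site 1 (G↔A, transition), site 9 (T↔C, transition), site 15 (T↔G, transversion).
Of the 3 differences, 2 transitions and 1 transversion, so the answer is 2.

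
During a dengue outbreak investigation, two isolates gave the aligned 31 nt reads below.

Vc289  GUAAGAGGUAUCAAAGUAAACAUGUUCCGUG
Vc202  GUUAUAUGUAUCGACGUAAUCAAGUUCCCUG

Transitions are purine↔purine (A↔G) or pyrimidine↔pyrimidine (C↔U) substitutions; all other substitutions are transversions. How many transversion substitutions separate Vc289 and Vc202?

7

Differing sites — 3:A/U (Tv); 5:G/U (Tv); 7:G/U (Tv); 13:A/G (Ti); 15:A/C (Tv); 20:A/U (Tv); 23:U/A (Tv); 29:G/C (Tv).
Of the 8 differences, 1 transition and 7 transversions, so the answer is 7.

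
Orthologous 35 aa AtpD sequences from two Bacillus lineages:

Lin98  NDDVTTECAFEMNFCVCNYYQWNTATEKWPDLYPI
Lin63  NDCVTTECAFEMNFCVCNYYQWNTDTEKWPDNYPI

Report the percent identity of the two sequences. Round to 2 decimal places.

Differing sites — 3:D/C; 25:A/D; 32:L/N.
32 of the 35 sites match, so the percent identity is 32/35 × 100 = 91.43%.

91.43%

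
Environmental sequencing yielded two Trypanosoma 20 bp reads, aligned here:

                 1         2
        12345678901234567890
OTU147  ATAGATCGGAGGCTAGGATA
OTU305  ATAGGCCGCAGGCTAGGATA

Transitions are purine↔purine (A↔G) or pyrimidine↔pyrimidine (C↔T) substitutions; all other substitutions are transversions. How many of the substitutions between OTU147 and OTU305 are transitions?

Mismatches occur at site 5 (A↔G, transition), site 6 (T↔C, transition), site 9 (G↔C, transversion).
Of the 3 differences, 2 transitions and 1 transversion, so the answer is 2.

2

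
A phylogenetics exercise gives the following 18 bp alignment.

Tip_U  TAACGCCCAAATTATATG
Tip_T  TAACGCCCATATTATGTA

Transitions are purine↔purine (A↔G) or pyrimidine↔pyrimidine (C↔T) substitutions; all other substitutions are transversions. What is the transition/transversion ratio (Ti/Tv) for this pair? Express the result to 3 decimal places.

Differing sites — 10:A/T (Tv); 16:A/G (Ti); 18:G/A (Ti).
Of the 3 differences, 2 transitions and 1 transversion, so Ti/Tv = 2/1 = 2.000.

2.000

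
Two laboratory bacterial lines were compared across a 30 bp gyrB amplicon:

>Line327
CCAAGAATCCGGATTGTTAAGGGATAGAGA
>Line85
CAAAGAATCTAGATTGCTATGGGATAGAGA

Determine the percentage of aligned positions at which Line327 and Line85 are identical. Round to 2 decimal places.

83.33%

Differing sites — 2:C/A; 10:C/T; 11:G/A; 17:T/C; 20:A/T.
25 of the 30 sites match, so the percent identity is 25/30 × 100 = 83.33%.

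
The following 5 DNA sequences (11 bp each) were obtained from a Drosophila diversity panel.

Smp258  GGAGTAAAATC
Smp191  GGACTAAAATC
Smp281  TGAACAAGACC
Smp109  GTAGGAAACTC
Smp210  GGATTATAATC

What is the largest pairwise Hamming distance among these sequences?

7

Pairwise Hamming distances:
  Smp258 vs Smp191: 1
  Smp258 vs Smp281: 5
  Smp258 vs Smp109: 3
  Smp258 vs Smp210: 2
  Smp191 vs Smp281: 5
  Smp191 vs Smp109: 4
  Smp191 vs Smp210: 2
  Smp281 vs Smp109: 7
  Smp281 vs Smp210: 6
  Smp109 vs Smp210: 5
The largest is 7, between Smp281 and Smp109.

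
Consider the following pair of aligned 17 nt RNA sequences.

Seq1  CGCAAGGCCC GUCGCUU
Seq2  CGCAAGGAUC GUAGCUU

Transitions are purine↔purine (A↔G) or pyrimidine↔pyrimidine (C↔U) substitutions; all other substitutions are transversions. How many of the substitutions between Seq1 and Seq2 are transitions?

Mismatches occur at site 8 (C↔A, transversion), site 9 (C↔U, transition), site 13 (C↔A, transversion).
Of the 3 differences, 1 transition and 2 transversions, so the answer is 1.

1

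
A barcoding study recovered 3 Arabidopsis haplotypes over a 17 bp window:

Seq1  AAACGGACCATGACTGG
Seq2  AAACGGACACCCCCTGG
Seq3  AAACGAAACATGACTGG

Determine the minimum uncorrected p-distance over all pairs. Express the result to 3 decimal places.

Pairwise Hamming distances:
  Seq1 vs Seq2: 5
  Seq1 vs Seq3: 2
  Seq2 vs Seq3: 7
The smallest is 2 mismatches, between Seq1 and Seq3; p = 2/17 = 0.118.

0.118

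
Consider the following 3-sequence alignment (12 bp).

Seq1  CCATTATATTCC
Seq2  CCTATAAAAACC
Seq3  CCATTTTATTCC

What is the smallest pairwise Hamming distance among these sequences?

1

Pairwise Hamming distances:
  Seq1 vs Seq2: 5
  Seq1 vs Seq3: 1
  Seq2 vs Seq3: 6
The smallest is 1, between Seq1 and Seq3.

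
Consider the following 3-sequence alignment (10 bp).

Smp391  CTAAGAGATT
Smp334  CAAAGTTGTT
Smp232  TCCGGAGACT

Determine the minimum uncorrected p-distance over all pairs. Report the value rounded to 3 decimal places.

Pairwise Hamming distances:
  Smp391 vs Smp334: 4
  Smp391 vs Smp232: 5
  Smp334 vs Smp232: 8
The smallest is 4 mismatches, between Smp391 and Smp334; p = 4/10 = 0.400.

0.400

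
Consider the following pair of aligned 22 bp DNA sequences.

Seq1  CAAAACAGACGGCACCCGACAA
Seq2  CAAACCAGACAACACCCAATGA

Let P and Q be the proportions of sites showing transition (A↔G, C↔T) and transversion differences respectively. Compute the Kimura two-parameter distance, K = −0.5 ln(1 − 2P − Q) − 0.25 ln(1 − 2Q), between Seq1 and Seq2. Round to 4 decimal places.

0.3704

Mismatches occur at site 5 (A/C, transversion), site 11 (G/A, transition), site 12 (G/A, transition), site 18 (G/A, transition), site 20 (C/T, transition), site 21 (A/G, transition).
Of the 6 differences, 5 transitions and 1 transversion over 22 sites: P = 5/22 = 0.227273, Q = 1/22 = 0.045455.
d = −0.5·ln(0.499999) − 0.25·ln(0.909090) = −0.5·(-0.693149) − 0.25·(-0.095311) = 0.3704.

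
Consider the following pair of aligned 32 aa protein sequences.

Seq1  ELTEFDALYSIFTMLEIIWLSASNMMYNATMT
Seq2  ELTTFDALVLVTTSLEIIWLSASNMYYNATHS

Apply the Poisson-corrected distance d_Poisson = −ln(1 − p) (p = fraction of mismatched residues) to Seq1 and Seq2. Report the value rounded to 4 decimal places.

Mismatches occur at site 4 (E/T), site 9 (Y/V), site 10 (S/L), site 11 (I/V), site 12 (F/T), site 14 (M/S), site 26 (M/Y), site 31 (M/H), site 32 (T/S).
p = 9/32 = 0.281250.
d = −ln(1 − 0.281250) = −ln(0.718750) = 0.3302.

0.3302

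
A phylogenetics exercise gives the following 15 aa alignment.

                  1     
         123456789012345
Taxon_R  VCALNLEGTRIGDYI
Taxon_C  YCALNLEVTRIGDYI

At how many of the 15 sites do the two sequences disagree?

Differing sites — 1:V/Y; 8:G/V.
That gives 2 mismatches out of 15 aligned sites, so the Hamming distance is 2.

2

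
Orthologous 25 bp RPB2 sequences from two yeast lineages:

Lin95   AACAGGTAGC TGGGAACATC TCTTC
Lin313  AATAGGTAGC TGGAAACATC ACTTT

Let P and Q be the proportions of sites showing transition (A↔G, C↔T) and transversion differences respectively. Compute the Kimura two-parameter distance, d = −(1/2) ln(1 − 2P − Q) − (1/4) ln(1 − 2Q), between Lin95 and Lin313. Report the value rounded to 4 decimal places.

Mismatches occur at site 3 (C→T, transition), site 14 (G→A, transition), site 21 (T→A, transversion), site 25 (C→T, transition).
Of the 4 differences, 3 transitions and 1 transversion over 25 sites: P = 3/25 = 0.120000, Q = 1/25 = 0.040000.
d = −0.5·ln(0.720000) − 0.25·ln(0.920000) = −0.5·(-0.328504) − 0.25·(-0.083382) = 0.1851.

0.1851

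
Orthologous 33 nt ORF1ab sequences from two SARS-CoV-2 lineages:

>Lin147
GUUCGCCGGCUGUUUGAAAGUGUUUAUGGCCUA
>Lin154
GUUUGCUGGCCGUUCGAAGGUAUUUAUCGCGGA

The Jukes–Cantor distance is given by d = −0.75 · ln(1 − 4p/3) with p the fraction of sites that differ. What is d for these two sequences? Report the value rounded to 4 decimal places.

The sequences differ at positions 4 (C/U), 7 (C/U), 11 (U/C), 15 (U/C), 19 (A/G), 22 (G/A), 28 (G/C), 31 (C/G), 32 (U/G).
p = 9/33 = 0.272727.
d = −0.75 · ln(1 − (4/3)·0.272727) = −0.75 · ln(0.636364) = −0.75 · (-0.451985) = 0.3390.

0.3390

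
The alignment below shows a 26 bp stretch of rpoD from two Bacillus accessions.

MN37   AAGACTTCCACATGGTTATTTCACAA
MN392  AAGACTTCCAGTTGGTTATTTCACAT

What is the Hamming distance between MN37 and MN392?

Differing sites — 11:C/G; 12:A/T; 26:A/T.
That gives 3 mismatches out of 26 aligned sites, so the Hamming distance is 3.

3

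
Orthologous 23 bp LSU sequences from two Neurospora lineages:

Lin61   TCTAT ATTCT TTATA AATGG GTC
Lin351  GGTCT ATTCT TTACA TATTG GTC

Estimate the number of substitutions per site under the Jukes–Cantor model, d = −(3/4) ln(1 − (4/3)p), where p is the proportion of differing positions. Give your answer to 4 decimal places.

Mismatches occur at site 1 (T→G), site 2 (C→G), site 4 (A→C), site 14 (T→C), site 16 (A→T), site 19 (G→T).
p = 6/23 = 0.260870.
d = −0.75 · ln(1 − (4/3)·0.260870) = −0.75 · ln(0.652173) = −0.75 · (-0.427445) = 0.3206.

0.3206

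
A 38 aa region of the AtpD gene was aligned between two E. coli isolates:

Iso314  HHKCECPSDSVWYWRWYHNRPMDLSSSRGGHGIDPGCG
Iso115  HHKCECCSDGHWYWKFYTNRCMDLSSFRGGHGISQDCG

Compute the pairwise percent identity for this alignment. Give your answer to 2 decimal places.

Differing sites — 7:P/C; 10:S/G; 11:V/H; 15:R/K; 16:W/F; 18:H/T; 21:P/C; 27:S/F; 34:D/S; 35:P/Q; 36:G/D.
27 of the 38 sites match, so the percent identity is 27/38 × 100 = 71.05%.

71.05%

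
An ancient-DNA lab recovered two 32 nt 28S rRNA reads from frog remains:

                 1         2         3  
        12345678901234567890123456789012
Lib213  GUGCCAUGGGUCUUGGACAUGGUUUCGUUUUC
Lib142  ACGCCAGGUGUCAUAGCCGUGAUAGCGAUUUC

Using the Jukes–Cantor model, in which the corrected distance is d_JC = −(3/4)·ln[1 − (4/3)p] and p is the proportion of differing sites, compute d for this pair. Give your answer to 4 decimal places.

Differing sites — 1:G/A; 2:U/C; 7:U/G; 9:G/U; 13:U/A; 15:G/A; 17:A/C; 19:A/G; 22:G/A; 24:U/A; 25:U/G; 28:U/A.
p = 12/32 = 0.375000.
d = −0.75 · ln(1 − (4/3)·0.375000) = −0.75 · ln(0.500000) = −0.75 · (-0.693147) = 0.5199.

0.5199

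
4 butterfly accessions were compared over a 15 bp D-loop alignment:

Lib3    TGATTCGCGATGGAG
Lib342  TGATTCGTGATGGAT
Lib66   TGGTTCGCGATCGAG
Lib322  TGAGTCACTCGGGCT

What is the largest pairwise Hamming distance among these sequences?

Pairwise Hamming distances:
  Lib3 vs Lib342: 2
  Lib3 vs Lib66: 2
  Lib3 vs Lib322: 7
  Lib342 vs Lib66: 4
  Lib342 vs Lib322: 7
  Lib66 vs Lib322: 9
The largest is 9, between Lib66 and Lib322.

9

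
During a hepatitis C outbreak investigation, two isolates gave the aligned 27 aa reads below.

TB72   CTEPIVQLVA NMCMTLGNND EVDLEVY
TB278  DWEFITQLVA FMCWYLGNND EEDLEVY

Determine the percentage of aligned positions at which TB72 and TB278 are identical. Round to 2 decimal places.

Differing sites — 1:C/D; 2:T/W; 4:P/F; 6:V/T; 11:N/F; 14:M/W; 15:T/Y; 22:V/E.
19 of the 27 sites match, so the percent identity is 19/27 × 100 = 70.37%.

70.37%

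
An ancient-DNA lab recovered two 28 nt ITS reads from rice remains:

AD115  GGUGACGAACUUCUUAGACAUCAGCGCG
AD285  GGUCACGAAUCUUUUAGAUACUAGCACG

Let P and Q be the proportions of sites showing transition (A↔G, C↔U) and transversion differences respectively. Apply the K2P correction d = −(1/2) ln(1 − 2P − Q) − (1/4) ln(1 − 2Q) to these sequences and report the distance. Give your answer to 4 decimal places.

The sequences differ at positions 4 (G/C, transversion), 10 (C/U, transition), 11 (U/C, transition), 13 (C/U, transition), 19 (C/U, transition), 21 (U/C, transition), 22 (C/U, transition), 26 (G/A, transition).
Of the 8 differences, 7 transitions and 1 transversion over 28 sites: P = 7/28 = 0.250000, Q = 1/28 = 0.035714.
d = −0.5·ln(0.464286) − 0.25·ln(0.928572) = −0.5·(-0.767255) − 0.25·(-0.074107) = 0.4022.

0.4022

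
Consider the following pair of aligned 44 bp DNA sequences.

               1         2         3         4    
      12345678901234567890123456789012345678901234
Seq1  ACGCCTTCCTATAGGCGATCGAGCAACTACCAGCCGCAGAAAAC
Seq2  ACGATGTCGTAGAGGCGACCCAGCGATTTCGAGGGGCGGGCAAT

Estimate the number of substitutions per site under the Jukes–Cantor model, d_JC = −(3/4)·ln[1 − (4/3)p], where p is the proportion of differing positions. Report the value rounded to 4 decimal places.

The sequences differ at positions 4 (C/A), 5 (C/T), 6 (T/G), 9 (C/G), 12 (T/G), 19 (T/C), 21 (G/C), 25 (A/G), 27 (C/T), 29 (A/T), 31 (C/G), 34 (C/G), 35 (C/G), 38 (A/G), 40 (A/G), 41 (A/C), 44 (C/T).
p = 17/44 = 0.386364.
d = −0.75 · ln(1 − (4/3)·0.386364) = −0.75 · ln(0.484848) = −0.75 · (-0.723920) = 0.5429.

0.5429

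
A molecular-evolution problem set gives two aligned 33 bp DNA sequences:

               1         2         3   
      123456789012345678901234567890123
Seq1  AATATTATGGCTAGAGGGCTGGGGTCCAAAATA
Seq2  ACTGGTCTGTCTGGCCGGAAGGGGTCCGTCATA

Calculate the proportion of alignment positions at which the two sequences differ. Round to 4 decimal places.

0.3939

Mismatches occur at site 2 (A↔C), site 4 (A↔G), site 5 (T↔G), site 7 (A↔C), site 10 (G↔T), site 13 (A↔G), site 15 (A↔C), site 16 (G↔C), site 19 (C↔A), site 20 (T↔A), site 28 (A↔G), site 29 (A↔T), site 30 (A↔C).
There are 13 differences over 33 sites, so p = 13/33 = 0.3939.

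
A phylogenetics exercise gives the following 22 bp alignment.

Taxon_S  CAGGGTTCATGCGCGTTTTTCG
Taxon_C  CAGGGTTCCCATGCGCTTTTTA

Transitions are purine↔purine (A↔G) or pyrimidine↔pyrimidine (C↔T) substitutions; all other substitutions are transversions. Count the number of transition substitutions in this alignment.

6

Differing sites — 9:A/C (Tv); 10:T/C (Ti); 11:G/A (Ti); 12:C/T (Ti); 16:T/C (Ti); 21:C/T (Ti); 22:G/A (Ti).
Of the 7 differences, 6 transitions and 1 transversion, so the answer is 6.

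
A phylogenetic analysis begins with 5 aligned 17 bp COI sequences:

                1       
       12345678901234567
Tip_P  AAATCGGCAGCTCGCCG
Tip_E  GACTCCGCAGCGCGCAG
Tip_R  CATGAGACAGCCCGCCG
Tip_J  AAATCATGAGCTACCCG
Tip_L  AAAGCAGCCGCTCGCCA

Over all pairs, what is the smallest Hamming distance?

Pairwise Hamming distances:
  Tip_P vs Tip_E: 5
  Tip_P vs Tip_R: 6
  Tip_P vs Tip_J: 5
  Tip_P vs Tip_L: 4
  Tip_E vs Tip_R: 8
  Tip_E vs Tip_J: 9
  Tip_E vs Tip_L: 8
  Tip_R vs Tip_J: 10
  Tip_R vs Tip_L: 8
  Tip_J vs Tip_L: 7
The smallest is 4, between Tip_P and Tip_L.

4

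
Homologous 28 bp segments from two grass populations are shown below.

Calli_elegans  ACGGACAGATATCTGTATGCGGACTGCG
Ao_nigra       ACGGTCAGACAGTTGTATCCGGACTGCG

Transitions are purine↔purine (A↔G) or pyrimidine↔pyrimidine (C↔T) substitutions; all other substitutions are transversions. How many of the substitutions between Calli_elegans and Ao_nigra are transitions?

2

Differing sites — 5:A/T (Tv); 10:T/C (Ti); 12:T/G (Tv); 13:C/T (Ti); 19:G/C (Tv).
Of the 5 differences, 2 transitions and 3 transversions, so the answer is 2.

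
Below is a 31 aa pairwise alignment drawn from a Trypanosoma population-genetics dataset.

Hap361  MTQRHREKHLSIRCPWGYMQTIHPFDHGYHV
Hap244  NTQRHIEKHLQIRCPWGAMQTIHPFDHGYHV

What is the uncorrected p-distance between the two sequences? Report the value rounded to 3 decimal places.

0.129

The sequences differ at positions 1 (M/N), 6 (R/I), 11 (S/Q), 18 (Y/A).
There are 4 differences over 31 sites, so p = 4/31 = 0.129.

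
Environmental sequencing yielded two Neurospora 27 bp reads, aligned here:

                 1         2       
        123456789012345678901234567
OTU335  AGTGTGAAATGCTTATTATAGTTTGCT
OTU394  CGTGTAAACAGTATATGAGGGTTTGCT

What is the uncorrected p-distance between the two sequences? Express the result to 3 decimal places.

0.333

Mismatches occur at site 1 (A/C), site 6 (G/A), site 9 (A/C), site 10 (T/A), site 12 (C/T), site 13 (T/A), site 17 (T/G), site 19 (T/G), site 20 (A/G).
There are 9 differences over 27 sites, so p = 9/27 = 0.333.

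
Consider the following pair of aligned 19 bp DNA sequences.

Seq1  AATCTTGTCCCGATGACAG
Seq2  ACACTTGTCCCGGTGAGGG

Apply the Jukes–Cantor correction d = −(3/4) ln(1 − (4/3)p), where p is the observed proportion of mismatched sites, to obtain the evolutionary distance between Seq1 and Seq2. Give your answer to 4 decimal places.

0.3241

Mismatches occur at site 2 (A→C), site 3 (T→A), site 13 (A→G), site 17 (C→G), site 18 (A→G).
p = 5/19 = 0.263158.
d = −0.75 · ln(1 − (4/3)·0.263158) = −0.75 · ln(0.649123) = −0.75 · (-0.432133) = 0.3241.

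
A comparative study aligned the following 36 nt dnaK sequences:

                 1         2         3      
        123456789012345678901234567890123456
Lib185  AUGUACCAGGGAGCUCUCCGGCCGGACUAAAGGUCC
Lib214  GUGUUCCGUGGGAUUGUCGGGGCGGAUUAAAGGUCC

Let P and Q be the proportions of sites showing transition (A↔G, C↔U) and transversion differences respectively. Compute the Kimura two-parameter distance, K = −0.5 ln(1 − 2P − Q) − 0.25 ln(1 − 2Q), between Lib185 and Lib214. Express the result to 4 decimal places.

Differing sites — 1:A/G (Ti); 5:A/U (Tv); 8:A/G (Ti); 9:G/U (Tv); 12:A/G (Ti); 13:G/A (Ti); 14:C/U (Ti); 16:C/G (Tv); 19:C/G (Tv); 22:C/G (Tv); 27:C/U (Ti).
Of the 11 differences, 6 transitions and 5 transversions over 36 sites: P = 6/36 = 0.166667, Q = 5/36 = 0.138889.
d = −0.5·ln(0.527777) − 0.25·ln(0.722222) = −0.5·(-0.639081) − 0.25·(-0.325423) = 0.4009.

0.4009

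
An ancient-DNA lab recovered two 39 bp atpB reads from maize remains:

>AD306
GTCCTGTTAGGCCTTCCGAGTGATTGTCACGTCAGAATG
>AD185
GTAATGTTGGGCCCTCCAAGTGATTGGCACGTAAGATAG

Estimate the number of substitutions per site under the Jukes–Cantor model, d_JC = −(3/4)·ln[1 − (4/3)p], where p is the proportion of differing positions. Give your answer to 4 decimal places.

0.2758

The sequences differ at positions 3 (C/A), 4 (C/A), 9 (A/G), 14 (T/C), 18 (G/A), 27 (T/G), 33 (C/A), 37 (A/T), 38 (T/A).
p = 9/39 = 0.230769.
d = −0.75 · ln(1 − (4/3)·0.230769) = −0.75 · ln(0.692308) = −0.75 · (-0.367724) = 0.2758.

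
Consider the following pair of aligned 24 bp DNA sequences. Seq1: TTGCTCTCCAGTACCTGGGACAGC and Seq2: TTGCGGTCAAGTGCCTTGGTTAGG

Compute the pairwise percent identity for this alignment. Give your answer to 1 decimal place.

66.7%

The sequences differ at positions 5 (T/G), 6 (C/G), 9 (C/A), 13 (A/G), 17 (G/T), 20 (A/T), 21 (C/T), 24 (C/G).
16 of the 24 sites match, so the percent identity is 16/24 × 100 = 66.7%.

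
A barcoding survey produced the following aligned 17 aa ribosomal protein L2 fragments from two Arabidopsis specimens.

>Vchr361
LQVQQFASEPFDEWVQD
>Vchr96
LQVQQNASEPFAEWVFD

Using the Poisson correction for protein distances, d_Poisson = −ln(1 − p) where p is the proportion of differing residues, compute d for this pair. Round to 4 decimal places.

0.1942

The sequences differ at positions 6 (F/N), 12 (D/A), 16 (Q/F).
p = 3/17 = 0.176471.
d = −ln(1 − 0.176471) = −ln(0.823529) = 0.1942.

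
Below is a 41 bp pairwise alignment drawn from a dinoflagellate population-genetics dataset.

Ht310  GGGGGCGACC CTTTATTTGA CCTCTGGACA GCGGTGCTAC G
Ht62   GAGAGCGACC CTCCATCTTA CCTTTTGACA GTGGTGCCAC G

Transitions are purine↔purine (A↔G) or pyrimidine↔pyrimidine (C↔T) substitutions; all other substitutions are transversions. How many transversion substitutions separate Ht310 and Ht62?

Mismatches occur at site 2 (G/A, transition), site 4 (G/A, transition), site 13 (T/C, transition), site 14 (T/C, transition), site 17 (T/C, transition), site 19 (G/T, transversion), site 24 (C/T, transition), site 26 (G/T, transversion), site 32 (C/T, transition), site 38 (T/C, transition).
Of the 10 differences, 8 transitions and 2 transversions, so the answer is 2.

2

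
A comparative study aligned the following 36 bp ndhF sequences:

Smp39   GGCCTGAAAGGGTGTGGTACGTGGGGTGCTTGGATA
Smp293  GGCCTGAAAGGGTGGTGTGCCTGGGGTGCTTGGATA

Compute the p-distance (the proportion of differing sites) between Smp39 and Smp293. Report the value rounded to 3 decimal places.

Differing sites — 15:T/G; 16:G/T; 19:A/G; 21:G/C.
There are 4 differences over 36 sites, so p = 4/36 = 0.111.

0.111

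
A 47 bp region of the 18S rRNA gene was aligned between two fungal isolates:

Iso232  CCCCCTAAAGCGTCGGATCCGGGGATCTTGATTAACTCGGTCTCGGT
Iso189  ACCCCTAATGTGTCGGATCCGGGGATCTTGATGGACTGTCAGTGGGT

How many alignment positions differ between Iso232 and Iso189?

11

The sequences differ at positions 1 (C/A), 9 (A/T), 11 (C/T), 33 (T/G), 34 (A/G), 38 (C/G), 39 (G/T), 40 (G/C), 41 (T/A), 42 (C/G), 44 (C/G).
That gives 11 mismatches out of 47 aligned sites, so the Hamming distance is 11.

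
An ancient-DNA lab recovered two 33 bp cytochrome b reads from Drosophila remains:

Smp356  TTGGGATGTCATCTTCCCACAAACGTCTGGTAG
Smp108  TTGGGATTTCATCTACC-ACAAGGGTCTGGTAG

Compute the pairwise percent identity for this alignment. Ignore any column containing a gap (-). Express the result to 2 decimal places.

Excluding the 1 gap column leaves 32 comparable sites.
Differing sites — 8:G/T; 15:T/A; 23:A/G; 24:C/G.
28 of the 32 comparable sites match, so the percent identity is 28/32 × 100 = 87.50%.

87.50%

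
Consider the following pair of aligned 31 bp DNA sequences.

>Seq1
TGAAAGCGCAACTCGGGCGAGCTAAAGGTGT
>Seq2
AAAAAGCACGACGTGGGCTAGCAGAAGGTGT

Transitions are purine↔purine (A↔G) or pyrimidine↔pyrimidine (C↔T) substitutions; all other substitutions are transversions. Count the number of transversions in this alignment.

4

Differing sites — 1:T/A (Tv); 2:G/A (Ti); 8:G/A (Ti); 10:A/G (Ti); 13:T/G (Tv); 14:C/T (Ti); 19:G/T (Tv); 23:T/A (Tv); 24:A/G (Ti).
Of the 9 differences, 5 transitions and 4 transversions, so the answer is 4.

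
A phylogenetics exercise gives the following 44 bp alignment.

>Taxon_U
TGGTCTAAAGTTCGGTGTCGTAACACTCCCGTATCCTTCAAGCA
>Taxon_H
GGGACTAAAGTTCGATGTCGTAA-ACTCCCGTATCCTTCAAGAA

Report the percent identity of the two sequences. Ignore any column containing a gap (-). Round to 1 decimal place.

90.7%

Excluding the 1 gap column leaves 43 comparable sites.
Differing sites — 1:T/G; 4:T/A; 15:G/A; 43:C/A.
39 of the 43 comparable sites match, so the percent identity is 39/43 × 100 = 90.7%.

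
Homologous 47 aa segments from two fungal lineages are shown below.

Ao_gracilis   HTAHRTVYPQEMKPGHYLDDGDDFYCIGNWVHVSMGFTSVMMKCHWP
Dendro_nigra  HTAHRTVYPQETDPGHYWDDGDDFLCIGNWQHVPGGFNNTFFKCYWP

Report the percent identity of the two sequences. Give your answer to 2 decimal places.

Differing sites — 12:M/T; 13:K/D; 18:L/W; 25:Y/L; 31:V/Q; 34:S/P; 35:M/G; 38:T/N; 39:S/N; 40:V/T; 41:M/F; 42:M/F; 45:H/Y.
34 of the 47 sites match, so the percent identity is 34/47 × 100 = 72.34%.

72.34%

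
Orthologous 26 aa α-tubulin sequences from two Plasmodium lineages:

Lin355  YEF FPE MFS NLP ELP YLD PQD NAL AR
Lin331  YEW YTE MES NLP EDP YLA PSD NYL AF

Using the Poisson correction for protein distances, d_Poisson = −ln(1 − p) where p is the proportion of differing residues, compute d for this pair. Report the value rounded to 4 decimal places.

0.4249

Differing sites — 3:F/W; 4:F/Y; 5:P/T; 8:F/E; 14:L/D; 18:D/A; 20:Q/S; 23:A/Y; 26:R/F.
p = 9/26 = 0.346154.
d = −ln(1 − 0.346154) = −ln(0.653846) = 0.4249.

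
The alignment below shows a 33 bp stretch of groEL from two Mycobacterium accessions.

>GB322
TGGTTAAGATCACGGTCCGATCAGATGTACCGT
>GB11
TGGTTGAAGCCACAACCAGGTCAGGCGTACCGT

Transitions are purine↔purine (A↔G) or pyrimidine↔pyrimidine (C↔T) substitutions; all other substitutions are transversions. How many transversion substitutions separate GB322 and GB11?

1

The sequences differ at positions 6 (A/G, transition), 8 (G/A, transition), 9 (A/G, transition), 10 (T/C, transition), 14 (G/A, transition), 15 (G/A, transition), 16 (T/C, transition), 18 (C/A, transversion), 20 (A/G, transition), 25 (A/G, transition), 26 (T/C, transition).
Of the 11 differences, 10 transitions and 1 transversion, so the answer is 1.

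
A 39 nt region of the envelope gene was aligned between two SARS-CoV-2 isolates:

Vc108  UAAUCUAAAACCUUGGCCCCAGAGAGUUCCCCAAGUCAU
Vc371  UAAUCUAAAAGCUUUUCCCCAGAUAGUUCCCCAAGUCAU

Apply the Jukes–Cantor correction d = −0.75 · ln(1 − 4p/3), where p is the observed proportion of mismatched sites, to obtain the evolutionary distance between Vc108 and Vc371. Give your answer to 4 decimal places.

Mismatches occur at site 11 (C→G), site 15 (G→U), site 16 (G→U), site 24 (G→U).
p = 4/39 = 0.102564.
d = −0.75 · ln(1 − (4/3)·0.102564) = −0.75 · ln(0.863248) = −0.75 · (-0.147053) = 0.1103.

0.1103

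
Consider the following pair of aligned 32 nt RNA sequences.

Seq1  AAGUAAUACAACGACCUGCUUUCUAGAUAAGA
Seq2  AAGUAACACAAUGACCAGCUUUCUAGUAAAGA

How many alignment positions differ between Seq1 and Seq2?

5

Mismatches occur at site 7 (U/C), site 12 (C/U), site 17 (U/A), site 27 (A/U), site 28 (U/A).
That gives 5 mismatches out of 32 aligned sites, so the Hamming distance is 5.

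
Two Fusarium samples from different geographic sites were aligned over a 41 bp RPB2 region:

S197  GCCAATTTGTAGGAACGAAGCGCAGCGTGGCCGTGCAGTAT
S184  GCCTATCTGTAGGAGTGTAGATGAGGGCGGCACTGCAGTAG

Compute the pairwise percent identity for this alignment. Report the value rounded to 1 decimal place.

Mismatches occur at site 4 (A/T), site 7 (T/C), site 15 (A/G), site 16 (C/T), site 18 (A/T), site 21 (C/A), site 22 (G/T), site 23 (C/G), site 26 (C/G), site 28 (T/C), site 32 (C/A), site 33 (G/C), site 41 (T/G).
28 of the 41 sites match, so the percent identity is 28/41 × 100 = 68.3%.

68.3%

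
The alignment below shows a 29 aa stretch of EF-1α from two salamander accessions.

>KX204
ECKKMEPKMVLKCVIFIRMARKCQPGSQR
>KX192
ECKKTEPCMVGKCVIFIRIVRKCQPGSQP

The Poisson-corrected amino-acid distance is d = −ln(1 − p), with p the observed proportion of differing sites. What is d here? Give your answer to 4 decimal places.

0.2318

Mismatches occur at site 5 (M↔T), site 8 (K↔C), site 11 (L↔G), site 19 (M↔I), site 20 (A↔V), site 29 (R↔P).
p = 6/29 = 0.206897.
d = −ln(1 − 0.206897) = −ln(0.793103) = 0.2318.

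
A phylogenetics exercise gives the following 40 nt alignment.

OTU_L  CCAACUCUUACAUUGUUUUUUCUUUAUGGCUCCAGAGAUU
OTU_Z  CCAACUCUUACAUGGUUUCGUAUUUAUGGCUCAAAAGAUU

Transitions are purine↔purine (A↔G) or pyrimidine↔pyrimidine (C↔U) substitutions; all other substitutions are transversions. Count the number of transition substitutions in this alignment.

The sequences differ at positions 14 (U/G, transversion), 19 (U/C, transition), 20 (U/G, transversion), 22 (C/A, transversion), 33 (C/A, transversion), 35 (G/A, transition).
Of the 6 differences, 2 transitions and 4 transversions, so the answer is 2.

2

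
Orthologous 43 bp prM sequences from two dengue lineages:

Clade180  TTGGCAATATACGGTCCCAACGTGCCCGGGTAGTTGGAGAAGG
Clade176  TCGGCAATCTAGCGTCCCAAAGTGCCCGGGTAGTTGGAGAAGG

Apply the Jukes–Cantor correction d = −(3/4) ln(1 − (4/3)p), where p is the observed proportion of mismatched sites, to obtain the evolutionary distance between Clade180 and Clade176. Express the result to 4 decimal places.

0.1263

Mismatches occur at site 2 (T→C), site 9 (A→C), site 12 (C→G), site 13 (G→C), site 21 (C→A).
p = 5/43 = 0.116279.
d = −0.75 · ln(1 − (4/3)·0.116279) = −0.75 · ln(0.844961) = −0.75 · (-0.168465) = 0.1263.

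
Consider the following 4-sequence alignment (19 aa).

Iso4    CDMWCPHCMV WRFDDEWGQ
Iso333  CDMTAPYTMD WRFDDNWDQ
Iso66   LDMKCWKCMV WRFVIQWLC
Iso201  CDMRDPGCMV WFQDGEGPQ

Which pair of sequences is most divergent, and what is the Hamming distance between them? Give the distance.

Pairwise Hamming distances:
  Iso4 vs Iso333: 7
  Iso4 vs Iso66: 9
  Iso4 vs Iso201: 8
  Iso333 vs Iso66: 12
  Iso333 vs Iso201: 11
  Iso66 vs Iso201: 13
The largest is 13, between Iso66 and Iso201.

13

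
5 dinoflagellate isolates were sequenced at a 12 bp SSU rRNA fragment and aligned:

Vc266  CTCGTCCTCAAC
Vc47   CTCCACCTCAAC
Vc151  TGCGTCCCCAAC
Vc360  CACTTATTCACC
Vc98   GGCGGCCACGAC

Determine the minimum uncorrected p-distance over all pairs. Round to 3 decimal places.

Pairwise Hamming distances:
  Vc266 vs Vc47: 2
  Vc266 vs Vc151: 3
  Vc266 vs Vc360: 5
  Vc266 vs Vc98: 5
  Vc47 vs Vc151: 5
  Vc47 vs Vc360: 6
  Vc47 vs Vc98: 6
  Vc151 vs Vc360: 7
  Vc151 vs Vc98: 4
  Vc360 vs Vc98: 9
The smallest is 2 mismatches, between Vc266 and Vc47; p = 2/12 = 0.167.

0.167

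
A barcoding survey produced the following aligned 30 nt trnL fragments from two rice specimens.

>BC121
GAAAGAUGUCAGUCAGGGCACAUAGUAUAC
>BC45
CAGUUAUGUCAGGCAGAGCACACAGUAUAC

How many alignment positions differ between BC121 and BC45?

The sequences differ at positions 1 (G/C), 3 (A/G), 4 (A/U), 5 (G/U), 13 (U/G), 17 (G/A), 23 (U/C).
That gives 7 mismatches out of 30 aligned sites, so the Hamming distance is 7.

7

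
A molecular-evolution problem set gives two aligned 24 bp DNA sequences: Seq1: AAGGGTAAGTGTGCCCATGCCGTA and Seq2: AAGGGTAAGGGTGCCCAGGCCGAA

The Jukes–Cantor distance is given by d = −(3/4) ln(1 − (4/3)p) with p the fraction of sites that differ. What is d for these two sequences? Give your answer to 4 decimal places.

Mismatches occur at site 10 (T/G), site 18 (T/G), site 23 (T/A).
p = 3/24 = 0.125000.
d = −0.75 · ln(1 − (4/3)·0.125000) = −0.75 · ln(0.833333) = −0.75 · (-0.182322) = 0.1367.

0.1367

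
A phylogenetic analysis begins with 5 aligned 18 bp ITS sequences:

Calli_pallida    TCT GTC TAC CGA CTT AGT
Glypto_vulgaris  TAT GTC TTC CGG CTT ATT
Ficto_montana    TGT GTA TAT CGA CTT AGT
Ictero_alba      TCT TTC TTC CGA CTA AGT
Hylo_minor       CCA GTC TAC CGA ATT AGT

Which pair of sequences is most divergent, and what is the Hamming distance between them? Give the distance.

Pairwise Hamming distances:
  Calli_pallida vs Glypto_vulgaris: 4
  Calli_pallida vs Ficto_montana: 3
  Calli_pallida vs Ictero_alba: 3
  Calli_pallida vs Hylo_minor: 3
  Glypto_vulgaris vs Ficto_montana: 6
  Glypto_vulgaris vs Ictero_alba: 5
  Glypto_vulgaris vs Hylo_minor: 7
  Ficto_montana vs Ictero_alba: 6
  Ficto_montana vs Hylo_minor: 6
  Ictero_alba vs Hylo_minor: 6
The largest is 7, between Glypto_vulgaris and Hylo_minor.

7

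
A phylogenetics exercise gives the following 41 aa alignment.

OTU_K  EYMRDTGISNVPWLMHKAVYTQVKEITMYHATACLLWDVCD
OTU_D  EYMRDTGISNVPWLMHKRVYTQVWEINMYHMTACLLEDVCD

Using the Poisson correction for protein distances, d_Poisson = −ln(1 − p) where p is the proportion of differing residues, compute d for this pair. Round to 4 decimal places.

0.1301

The sequences differ at positions 18 (A/R), 24 (K/W), 27 (T/N), 31 (A/M), 37 (W/E).
p = 5/41 = 0.121951.
d = −ln(1 − 0.121951) = −ln(0.878049) = 0.1301.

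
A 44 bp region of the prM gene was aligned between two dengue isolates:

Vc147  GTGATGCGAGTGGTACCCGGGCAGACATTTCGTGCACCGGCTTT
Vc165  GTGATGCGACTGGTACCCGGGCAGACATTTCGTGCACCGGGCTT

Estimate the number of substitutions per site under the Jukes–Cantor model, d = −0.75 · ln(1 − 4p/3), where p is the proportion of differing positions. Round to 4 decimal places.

0.0715

The sequences differ at positions 10 (G/C), 41 (C/G), 42 (T/C).
p = 3/44 = 0.068182.
d = −0.75 · ln(1 − (4/3)·0.068182) = −0.75 · ln(0.909091) = −0.75 · (-0.095310) = 0.0715.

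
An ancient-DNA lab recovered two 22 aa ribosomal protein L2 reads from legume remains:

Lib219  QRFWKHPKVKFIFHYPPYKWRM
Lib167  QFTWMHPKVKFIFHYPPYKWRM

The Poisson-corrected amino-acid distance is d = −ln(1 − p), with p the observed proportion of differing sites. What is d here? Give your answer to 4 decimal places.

The sequences differ at positions 2 (R/F), 3 (F/T), 5 (K/M).
p = 3/22 = 0.136364.
d = −ln(1 − 0.136364) = −ln(0.863636) = 0.1466.

0.1466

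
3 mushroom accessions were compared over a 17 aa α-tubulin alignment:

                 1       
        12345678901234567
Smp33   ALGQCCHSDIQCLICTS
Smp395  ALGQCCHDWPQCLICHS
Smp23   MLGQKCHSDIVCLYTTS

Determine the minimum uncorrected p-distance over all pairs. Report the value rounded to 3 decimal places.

0.235

Pairwise Hamming distances:
  Smp33 vs Smp395: 4
  Smp33 vs Smp23: 5
  Smp395 vs Smp23: 9
The smallest is 4 mismatches, between Smp33 and Smp395; p = 4/17 = 0.235.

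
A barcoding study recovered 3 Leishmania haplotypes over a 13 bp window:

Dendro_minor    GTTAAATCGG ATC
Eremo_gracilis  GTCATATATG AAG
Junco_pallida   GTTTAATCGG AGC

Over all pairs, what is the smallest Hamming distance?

2

Pairwise Hamming distances:
  Dendro_minor vs Eremo_gracilis: 6
  Dendro_minor vs Junco_pallida: 2
  Eremo_gracilis vs Junco_pallida: 7
The smallest is 2, between Dendro_minor and Junco_pallida.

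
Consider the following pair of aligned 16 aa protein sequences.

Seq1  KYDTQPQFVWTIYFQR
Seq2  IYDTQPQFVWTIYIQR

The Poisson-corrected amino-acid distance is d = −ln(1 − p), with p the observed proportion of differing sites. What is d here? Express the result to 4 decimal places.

0.1335

Mismatches occur at site 1 (K/I), site 14 (F/I).
p = 2/16 = 0.125000.
d = −ln(1 − 0.125000) = −ln(0.875000) = 0.1335.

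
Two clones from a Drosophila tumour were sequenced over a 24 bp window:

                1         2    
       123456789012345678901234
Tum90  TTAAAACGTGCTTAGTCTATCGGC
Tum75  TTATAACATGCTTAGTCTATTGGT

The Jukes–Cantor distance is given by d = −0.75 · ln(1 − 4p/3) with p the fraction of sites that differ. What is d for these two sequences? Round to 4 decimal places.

Mismatches occur at site 4 (A→T), site 8 (G→A), site 21 (C→T), site 24 (C→T).
p = 4/24 = 0.166667.
d = −0.75 · ln(1 − (4/3)·0.166667) = −0.75 · ln(0.777777) = −0.75 · (-0.251315) = 0.1885.

0.1885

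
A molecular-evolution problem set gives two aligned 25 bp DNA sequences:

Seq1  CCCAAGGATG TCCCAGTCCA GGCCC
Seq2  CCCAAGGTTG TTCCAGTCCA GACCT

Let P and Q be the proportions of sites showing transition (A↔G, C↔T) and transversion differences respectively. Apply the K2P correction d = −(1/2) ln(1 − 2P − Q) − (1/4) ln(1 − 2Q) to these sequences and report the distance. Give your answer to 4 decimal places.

0.1851

Differing sites — 8:A/T (Tv); 12:C/T (Ti); 22:G/A (Ti); 25:C/T (Ti).
Of the 4 differences, 3 transitions and 1 transversion over 25 sites: P = 3/25 = 0.120000, Q = 1/25 = 0.040000.
d = −0.5·ln(0.720000) − 0.25·ln(0.920000) = −0.5·(-0.328504) − 0.25·(-0.083382) = 0.1851.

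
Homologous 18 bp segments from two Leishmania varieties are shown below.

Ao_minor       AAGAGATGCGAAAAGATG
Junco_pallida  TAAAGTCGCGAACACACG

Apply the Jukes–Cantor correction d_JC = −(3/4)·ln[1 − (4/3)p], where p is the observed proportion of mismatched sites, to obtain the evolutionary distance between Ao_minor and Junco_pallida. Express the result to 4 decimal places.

The sequences differ at positions 1 (A/T), 3 (G/A), 6 (A/T), 7 (T/C), 13 (A/C), 15 (G/C), 17 (T/C).
p = 7/18 = 0.388889.
d = −0.75 · ln(1 − (4/3)·0.388889) = −0.75 · ln(0.481481) = −0.75 · (-0.730889) = 0.5482.

0.5482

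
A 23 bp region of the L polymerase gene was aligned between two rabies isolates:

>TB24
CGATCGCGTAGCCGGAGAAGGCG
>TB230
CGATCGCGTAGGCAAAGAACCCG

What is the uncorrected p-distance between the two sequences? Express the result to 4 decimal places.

0.2174

Differing sites — 12:C/G; 14:G/A; 15:G/A; 20:G/C; 21:G/C.
There are 5 differences over 23 sites, so p = 5/23 = 0.2174.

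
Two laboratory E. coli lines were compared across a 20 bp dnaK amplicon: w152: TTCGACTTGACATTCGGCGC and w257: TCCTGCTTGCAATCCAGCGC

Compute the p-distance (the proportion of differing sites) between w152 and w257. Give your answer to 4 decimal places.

Mismatches occur at site 2 (T→C), site 4 (G→T), site 5 (A→G), site 10 (A→C), site 11 (C→A), site 14 (T→C), site 16 (G→A).
There are 7 differences over 20 sites, so p = 7/20 = 0.3500.

0.3500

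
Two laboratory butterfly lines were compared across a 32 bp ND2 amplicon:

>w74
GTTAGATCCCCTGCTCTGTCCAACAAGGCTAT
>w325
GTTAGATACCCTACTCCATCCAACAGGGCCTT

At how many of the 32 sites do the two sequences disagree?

Mismatches occur at site 8 (C↔A), site 13 (G↔A), site 17 (T↔C), site 18 (G↔A), site 26 (A↔G), site 30 (T↔C), site 31 (A↔T).
That gives 7 mismatches out of 32 aligned sites, so the Hamming distance is 7.

7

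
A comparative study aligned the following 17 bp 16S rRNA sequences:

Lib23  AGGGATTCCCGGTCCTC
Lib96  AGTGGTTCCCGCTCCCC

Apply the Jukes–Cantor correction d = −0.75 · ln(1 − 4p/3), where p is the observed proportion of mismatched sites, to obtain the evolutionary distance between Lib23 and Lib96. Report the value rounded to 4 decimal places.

Differing sites — 3:G/T; 5:A/G; 12:G/C; 16:T/C.
p = 4/17 = 0.235294.
d = −0.75 · ln(1 − (4/3)·0.235294) = −0.75 · ln(0.686275) = −0.75 · (-0.376477) = 0.2824.

0.2824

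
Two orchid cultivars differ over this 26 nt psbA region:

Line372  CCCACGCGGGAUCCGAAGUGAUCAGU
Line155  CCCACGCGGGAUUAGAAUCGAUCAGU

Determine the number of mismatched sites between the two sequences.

Mismatches occur at site 13 (C↔U), site 14 (C↔A), site 18 (G↔U), site 19 (U↔C).
That gives 4 mismatches out of 26 aligned sites, so the Hamming distance is 4.

4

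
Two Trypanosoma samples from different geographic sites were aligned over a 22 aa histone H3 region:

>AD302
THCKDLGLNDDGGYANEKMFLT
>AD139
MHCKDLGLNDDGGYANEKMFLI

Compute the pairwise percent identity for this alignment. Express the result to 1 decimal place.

90.9%

Mismatches occur at site 1 (T→M), site 22 (T→I).
20 of the 22 sites match, so the percent identity is 20/22 × 100 = 90.9%.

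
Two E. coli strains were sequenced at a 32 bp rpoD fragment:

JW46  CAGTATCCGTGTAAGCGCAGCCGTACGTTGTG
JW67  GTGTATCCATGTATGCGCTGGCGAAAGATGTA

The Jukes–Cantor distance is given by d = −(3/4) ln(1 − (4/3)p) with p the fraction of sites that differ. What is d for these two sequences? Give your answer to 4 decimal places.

0.4042

The sequences differ at positions 1 (C/G), 2 (A/T), 9 (G/A), 14 (A/T), 19 (A/T), 21 (C/G), 24 (T/A), 26 (C/A), 28 (T/A), 32 (G/A).
p = 10/32 = 0.312500.
d = −0.75 · ln(1 − (4/3)·0.312500) = −0.75 · ln(0.583333) = −0.75 · (-0.538997) = 0.4042.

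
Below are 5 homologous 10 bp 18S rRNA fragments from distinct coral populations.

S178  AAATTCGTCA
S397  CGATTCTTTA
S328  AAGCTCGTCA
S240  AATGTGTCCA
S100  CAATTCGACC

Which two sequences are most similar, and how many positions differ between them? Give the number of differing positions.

2

Pairwise Hamming distances:
  S178 vs S397: 4
  S178 vs S328: 2
  S178 vs S240: 5
  S178 vs S100: 3
  S397 vs S328: 6
  S397 vs S240: 7
  S397 vs S100: 5
  S328 vs S240: 5
  S328 vs S100: 5
  S240 vs S100: 7
The smallest is 2, between S178 and S328.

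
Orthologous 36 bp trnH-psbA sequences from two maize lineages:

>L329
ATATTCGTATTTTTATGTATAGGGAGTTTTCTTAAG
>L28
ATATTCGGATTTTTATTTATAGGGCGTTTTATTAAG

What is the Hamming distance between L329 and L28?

4

Mismatches occur at site 8 (T↔G), site 17 (G↔T), site 25 (A↔C), site 31 (C↔A).
That gives 4 mismatches out of 36 aligned sites, so the Hamming distance is 4.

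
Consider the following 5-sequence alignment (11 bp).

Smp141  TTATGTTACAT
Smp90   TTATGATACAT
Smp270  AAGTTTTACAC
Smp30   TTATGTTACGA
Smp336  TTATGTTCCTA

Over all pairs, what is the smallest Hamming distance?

1

Pairwise Hamming distances:
  Smp141 vs Smp90: 1
  Smp141 vs Smp270: 5
  Smp141 vs Smp30: 2
  Smp141 vs Smp336: 3
  Smp90 vs Smp270: 6
  Smp90 vs Smp30: 3
  Smp90 vs Smp336: 4
  Smp270 vs Smp30: 6
  Smp270 vs Smp336: 7
  Smp30 vs Smp336: 2
The smallest is 1, between Smp141 and Smp90.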